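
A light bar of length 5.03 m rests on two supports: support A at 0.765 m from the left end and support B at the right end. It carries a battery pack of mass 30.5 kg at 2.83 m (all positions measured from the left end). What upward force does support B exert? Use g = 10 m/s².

R_B ≈ 148 N

Sum moments about support A (its reaction then has zero moment arm).
Battery pack: 30.5 × 10 = 305 N down at 2.83 m → arm 2.065 m, τ = 305 × 2.065 = 629.8 N·m clockwise.
Net load moment about support A = 629.8 N·m clockwise.
Reaction R at support B is upward at 5.03 m, arm 4.265 m → moment R × 4.265 counterclockwise.
Setting net torque to zero: R × 4.265 = 629.8 → R = 148 N.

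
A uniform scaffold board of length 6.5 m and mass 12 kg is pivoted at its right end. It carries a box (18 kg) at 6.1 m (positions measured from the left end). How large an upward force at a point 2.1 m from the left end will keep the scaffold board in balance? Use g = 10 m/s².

F ≈ 105 N

About the right end:
Beam weight: 12 × 10 = 120 N down at 3.25 m → arm 3.25 m, τ = 120 × 3.25 = 390 N·m counterclockwise.
Box: 18 × 10 = 180 N down at 6.1 m → arm 0.4 m, τ = 180 × 0.4 = 72 N·m counterclockwise.
Net moment of the loads = 462 N·m counterclockwise.
The upward force F acts at a point 2.1 m from the left end, arm 4.4 m, giving F × 4.4 clockwise.
For rotational equilibrium, F × 4.4 = 462, so F = 462 / 4.4 = 105 N.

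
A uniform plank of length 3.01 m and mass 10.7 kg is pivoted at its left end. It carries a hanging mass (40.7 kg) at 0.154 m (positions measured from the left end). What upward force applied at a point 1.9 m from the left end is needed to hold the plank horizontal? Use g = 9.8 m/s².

Take moments about the left end.
Beam weight: 10.7 × 9.8 = 104.9 N down at 1.505 m → arm 1.505 m, τ = 104.9 × 1.505 = 157.9 N·m clockwise.
Hanging mass: 40.7 × 9.8 = 398.9 N down at 0.154 m → arm 0.154 m, τ = 398.9 × 0.154 = 61.43 N·m clockwise.
Net moment of the loads = 219.3 N·m clockwise.
The upward force F acts at a point 1.9 m from the left end, arm 1.9 m, giving F × 1.9 counterclockwise.
Setting net torque to zero: F × 1.9 = 219.3 → F = 219.3 / 1.9 = 115 N.

F ≈ 115 N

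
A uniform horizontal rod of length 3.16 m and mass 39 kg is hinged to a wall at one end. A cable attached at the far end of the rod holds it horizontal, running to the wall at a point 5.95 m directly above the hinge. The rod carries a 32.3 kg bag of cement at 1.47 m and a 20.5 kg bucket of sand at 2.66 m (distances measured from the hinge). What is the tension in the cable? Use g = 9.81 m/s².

About the hinge:
Beam weight: 39 × 9.81 = 382.6 N down at 1.58 m → arm 1.58 m, τ = 382.6 × 1.58 = 604.5 N·m clockwise.
Bag of cement: 32.3 × 9.81 = 316.9 N down at 1.47 m → arm 1.47 m, τ = 316.9 × 1.47 = 465.8 N·m clockwise.
Bucket of sand: 20.5 × 9.81 = 201.1 N down at 2.66 m → arm 2.66 m, τ = 201.1 × 2.66 = 534.9 N·m clockwise.
Total clockwise load moment = 1605 N·m.
The cable tension T acts at 3.16 m; only its component perpendicular to the rod, T sinθ, produces torque. sinθ = h/√(h²+d²) = 5.95/√(5.95²+3.16²) = 0.8832.
Setting net torque to zero: T × 3.16 × 0.8832 = 1605 → T = 1605 / 2.791 = 575 N.

T ≈ 575 N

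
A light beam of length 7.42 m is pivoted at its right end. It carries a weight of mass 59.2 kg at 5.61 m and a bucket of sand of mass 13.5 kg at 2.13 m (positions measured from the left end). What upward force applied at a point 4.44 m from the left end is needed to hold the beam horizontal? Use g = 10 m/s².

F ≈ 599 N

Choose the right end as the axis so the unknown pivot reaction has zero arm there.
Weight: 59.2 × 10 = 592 N down at 5.61 m → arm 1.81 m, τ = 592 × 1.81 = 1072 N·m counterclockwise.
Bucket of sand: 13.5 × 10 = 135 N down at 2.13 m → arm 5.29 m, τ = 135 × 5.29 = 714.1 N·m counterclockwise.
Net moment of the loads = 1786 N·m counterclockwise.
The upward force F acts at a point 4.44 m from the left end, arm 2.98 m, giving F × 2.98 clockwise.
Στ = 0 ⇒ F × 2.98 = 1786 ⇒ F = 1786 / 2.98 = 599 N.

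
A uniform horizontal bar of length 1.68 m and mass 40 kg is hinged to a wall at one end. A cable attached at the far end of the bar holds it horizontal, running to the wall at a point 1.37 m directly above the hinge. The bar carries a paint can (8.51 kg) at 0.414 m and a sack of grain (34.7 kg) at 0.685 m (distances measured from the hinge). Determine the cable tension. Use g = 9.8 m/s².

About the hinge:
Beam weight: 40 × 9.8 = 392 N down at 0.84 m → arm 0.84 m, τ = 392 × 0.84 = 329.3 N·m clockwise.
Paint can: 8.51 × 9.8 = 83.4 N down at 0.414 m → arm 0.414 m, τ = 83.4 × 0.414 = 34.53 N·m clockwise.
Sack of grain: 34.7 × 9.8 = 340.1 N down at 0.685 m → arm 0.685 m, τ = 340.1 × 0.685 = 233 N·m clockwise.
Total clockwise load moment = 596.8 N·m.
The cable tension T acts at 1.68 m; only its component perpendicular to the bar, T sinθ, produces torque. sinθ = h/√(h²+d²) = 1.37/√(1.37²+1.68²) = 0.632.
For rotational equilibrium, T × 1.68 × 0.632 = 596.8, so T = 596.8 / 1.062 = 562 N.

T ≈ 562 N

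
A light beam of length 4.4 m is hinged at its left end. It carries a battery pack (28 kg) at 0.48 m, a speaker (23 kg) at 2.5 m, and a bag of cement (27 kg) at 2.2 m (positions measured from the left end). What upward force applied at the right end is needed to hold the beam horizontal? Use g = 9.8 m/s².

Choose the left end as the axis so the unknown pivot reaction has zero arm there.
Battery pack: 28 × 9.8 = 274.4 N down at 0.48 m → arm 0.48 m, τ = 274.4 × 0.48 = 131.7 N·m clockwise.
Speaker: 23 × 9.8 = 225.4 N down at 2.5 m → arm 2.5 m, τ = 225.4 × 2.5 = 563.5 N·m clockwise.
Bag of cement: 27 × 9.8 = 264.6 N down at 2.2 m → arm 2.2 m, τ = 264.6 × 2.2 = 582.1 N·m clockwise.
Net moment of the loads = 1277 N·m clockwise.
The upward force F acts at the right end, arm 4.4 m, giving F × 4.4 counterclockwise.
Balancing moments: F × 4.4 = 1277, giving F = 1277 / 4.4 = 290 N.

F ≈ 290 N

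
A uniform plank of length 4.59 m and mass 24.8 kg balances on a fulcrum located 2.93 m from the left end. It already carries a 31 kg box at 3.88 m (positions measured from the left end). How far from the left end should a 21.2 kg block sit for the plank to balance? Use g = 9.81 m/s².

Taking torques about the fulcrum (at 2.93 m from the left end):
Beam weight: 24.8 × 9.81 = 243.3 N down at 2.295 m → arm 0.635 m, τ = 243.3 × 0.635 = 154.5 N·m counterclockwise.
Box: 31 × 9.81 = 304.1 N down at 3.88 m → arm 0.95 m, τ = 304.1 × 0.95 = 288.9 N·m clockwise.
Net moment of existing loads = 134.4 N·m clockwise.
The block weighs 21.2 × 9.81 = 208 N and must supply an equal counterclockwise moment, so its lever arm about the fulcrum is 134.4 / 208 = 0.646 m.
That puts it at 2.93 − 0.646 = 2.28 m from the left end.

x ≈ 2.28 m from the left end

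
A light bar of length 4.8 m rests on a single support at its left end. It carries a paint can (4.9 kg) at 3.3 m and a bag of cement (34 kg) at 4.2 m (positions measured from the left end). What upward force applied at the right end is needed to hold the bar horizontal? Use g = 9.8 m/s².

F ≈ 325 N

Sum moments about the left end (the unknown pivot reaction has zero arm there).
Paint can: 4.9 × 9.8 = 48.02 N down at 3.3 m → arm 3.3 m, τ = 48.02 × 3.3 = 158.5 N·m clockwise.
Bag of cement: 34 × 9.8 = 333.2 N down at 4.2 m → arm 4.2 m, τ = 333.2 × 4.2 = 1399 N·m clockwise.
Net moment of the loads = 1558 N·m clockwise.
The upward force F acts at the right end, arm 4.8 m, giving F × 4.8 counterclockwise.
Balancing moments: F × 4.8 = 1558, giving F = 1558 / 4.8 = 325 N.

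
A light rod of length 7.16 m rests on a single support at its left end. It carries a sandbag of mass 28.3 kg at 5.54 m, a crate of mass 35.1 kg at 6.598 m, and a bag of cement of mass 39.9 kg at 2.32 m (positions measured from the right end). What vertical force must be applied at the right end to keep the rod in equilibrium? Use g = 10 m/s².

Take moments about the left end.
Sandbag: 28.3 × 10 = 283 N down at 5.54 m → arm 1.62 m, τ = 283 × 1.62 = 458.5 N·m clockwise.
Crate: 35.1 × 10 = 351 N down at 6.598 m → arm 0.562 m, τ = 351 × 0.562 = 197.3 N·m clockwise.
Bag of cement: 39.9 × 10 = 399 N down at 2.32 m → arm 4.84 m, τ = 399 × 4.84 = 1931 N·m clockwise.
Net moment of the loads = 2587 N·m clockwise.
The upward force F acts at the right end, arm 7.16 m, giving F × 7.16 counterclockwise.
Στ = 0 ⇒ F × 7.16 = 2587 ⇒ F = 2587 / 7.16 = 361 N.

F ≈ 361 N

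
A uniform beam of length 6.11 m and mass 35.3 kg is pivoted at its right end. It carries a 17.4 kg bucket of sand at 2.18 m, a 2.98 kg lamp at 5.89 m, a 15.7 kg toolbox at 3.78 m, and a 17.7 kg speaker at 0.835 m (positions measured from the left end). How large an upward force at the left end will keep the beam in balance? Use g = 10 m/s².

About the right end:
Beam weight: 35.3 × 10 = 353 N down at 3.055 m → arm 3.055 m, τ = 353 × 3.055 = 1078 N·m counterclockwise.
Bucket of sand: 17.4 × 10 = 174 N down at 2.18 m → arm 3.93 m, τ = 174 × 3.93 = 683.8 N·m counterclockwise.
Lamp: 2.98 × 10 = 29.8 N down at 5.89 m → arm 0.22 m, τ = 29.8 × 0.22 = 6.556 N·m counterclockwise.
Toolbox: 15.7 × 10 = 157 N down at 3.78 m → arm 2.33 m, τ = 157 × 2.33 = 365.8 N·m counterclockwise.
Speaker: 17.7 × 10 = 177 N down at 0.835 m → arm 5.275 m, τ = 177 × 5.275 = 933.7 N·m counterclockwise.
Net moment of the loads = 3068 N·m counterclockwise.
The upward force F acts at the left end, arm 6.11 m, giving F × 6.11 clockwise.
Balancing moments: F × 6.11 = 3068, giving F = 3068 / 6.11 = 502 N.

F ≈ 502 N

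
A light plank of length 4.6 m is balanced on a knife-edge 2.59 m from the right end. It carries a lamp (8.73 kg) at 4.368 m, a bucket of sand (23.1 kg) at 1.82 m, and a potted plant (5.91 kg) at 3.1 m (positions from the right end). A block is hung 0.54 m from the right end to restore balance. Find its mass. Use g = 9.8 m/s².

m ≈ 0.365 kg

Sum moments about the knife-edge (at 2.59 m from the right end) (the support reaction has zero arm there).
Lamp: 8.73 × 9.8 = 85.55 N down at 4.368 m → arm 1.778 m, τ = 85.55 × 1.778 = 152.1 N·m counterclockwise.
Bucket of sand: 23.1 × 9.8 = 226.4 N down at 1.82 m → arm 0.77 m, τ = 226.4 × 0.77 = 174.3 N·m clockwise.
Potted plant: 5.91 × 9.8 = 57.92 N down at 3.1 m → arm 0.51 m, τ = 57.92 × 0.51 = 29.54 N·m counterclockwise.
Net moment of known loads = 7.34 N·m counterclockwise.
An unknown mass m at 0.54 m has arm 2.05 m; its moment is m·g·2.05 clockwise.
Στ = 0 ⇒ m × 9.8 × 2.05 = 7.34 ⇒ m = 7.34 / (9.8 × 2.05) = 0.365 kg.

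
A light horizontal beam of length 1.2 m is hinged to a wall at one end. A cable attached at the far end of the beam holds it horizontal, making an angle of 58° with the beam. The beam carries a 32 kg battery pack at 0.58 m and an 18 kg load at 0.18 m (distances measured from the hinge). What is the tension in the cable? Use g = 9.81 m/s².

T ≈ 210 N

Choose the hinge as the axis so the unknown hinge reaction has zero arm there.
Battery pack: 32 × 9.81 = 313.9 N down at 0.58 m → arm 0.58 m, τ = 313.9 × 0.58 = 182.1 N·m clockwise.
Load: 18 × 9.81 = 176.6 N down at 0.18 m → arm 0.18 m, τ = 176.6 × 0.18 = 31.79 N·m clockwise.
Total clockwise load moment = 213.9 N·m.
The cable tension T acts at 1.2 m; only its component perpendicular to the beam, T sinθ, produces torque. sin 58° = 0.848.
Setting net torque to zero: T × 1.2 × 0.848 = 213.9 → T = 213.9 / 1.018 = 210 N.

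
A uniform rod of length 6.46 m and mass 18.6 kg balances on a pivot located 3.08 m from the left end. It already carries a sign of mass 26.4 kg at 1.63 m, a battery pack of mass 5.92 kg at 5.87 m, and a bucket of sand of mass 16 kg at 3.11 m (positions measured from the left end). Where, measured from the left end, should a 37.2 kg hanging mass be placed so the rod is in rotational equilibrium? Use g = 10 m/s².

About the pivot (at 3.08 m from the left end):
Beam weight: 18.6 × 10 = 186 N down at 3.23 m → arm 0.15 m, τ = 186 × 0.15 = 27.9 N·m clockwise.
Sign: 26.4 × 10 = 264 N down at 1.63 m → arm 1.45 m, τ = 264 × 1.45 = 382.8 N·m counterclockwise.
Battery pack: 5.92 × 10 = 59.2 N down at 5.87 m → arm 2.79 m, τ = 59.2 × 2.79 = 165.2 N·m clockwise.
Bucket of sand: 16 × 10 = 160 N down at 3.11 m → arm 0.03 m, τ = 160 × 0.03 = 4.8 N·m clockwise.
Net moment of existing loads = 184.9 N·m counterclockwise.
The hanging mass weighs 37.2 × 10 = 372 N and must supply an equal clockwise moment, so its lever arm about the pivot is 184.9 / 372 = 0.497 m.
That puts it at 3.08 + 0.497 = 3.58 m from the left end.

x ≈ 3.58 m from the left end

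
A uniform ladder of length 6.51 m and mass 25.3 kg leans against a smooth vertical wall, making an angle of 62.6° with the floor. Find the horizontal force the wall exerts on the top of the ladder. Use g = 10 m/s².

N_wall ≈ 65.6 N

Sum moments about the foot of the ladder (the floor normal and friction both act there and drop out).
Ladder weight 25.3×10 = 253 N acts at 3.255 m along the ladder; its horizontal arm is 3.255·cos62.6° = 1.498 m → τ = 379 N·m clockwise.
Wall normal N acts horizontally at the top; its moment arm is the height L sinθ = 6.51·sin62.6° = 5.78 m, counterclockwise.
Στ = 0 ⇒ N × 5.78 = 379 ⇒ N = 65.6 N.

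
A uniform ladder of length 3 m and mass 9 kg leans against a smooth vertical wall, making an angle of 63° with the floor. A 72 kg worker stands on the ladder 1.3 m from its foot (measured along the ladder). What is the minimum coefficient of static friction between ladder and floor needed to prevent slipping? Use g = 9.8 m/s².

μ_min ≈ 0.225

Take moments about the foot of the ladder.
Ladder weight 9×9.8 = 88.2 N acts at 1.5 m along the ladder; its horizontal arm is 1.5·cos63° = 0.681 m → τ = 60.06 N·m clockwise.
Worker: 72×9.8 = 705.6 N at 1.3 m → arm 0.5902 m → τ = 416.4 N·m clockwise.
Wall normal N acts horizontally at the top; its moment arm is the height L sinθ = 3·sin63° = 2.673 m, counterclockwise.
Setting net torque to zero: N × 2.673 = 476.5 → N = 178.3 N.
ΣFx = 0 ⇒ f = N_wall = 178.3 N. ΣFy = 0 ⇒ N_floor = 793.8 N.
μ_min = f / N_floor = 178.3 / 793.8 = 0.225.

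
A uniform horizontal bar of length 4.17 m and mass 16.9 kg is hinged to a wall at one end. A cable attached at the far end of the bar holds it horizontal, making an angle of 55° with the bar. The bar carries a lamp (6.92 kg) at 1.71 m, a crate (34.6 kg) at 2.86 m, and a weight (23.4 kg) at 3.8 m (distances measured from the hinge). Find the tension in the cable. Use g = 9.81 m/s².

T ≈ 675 N

Taking torques about the hinge:
Beam weight: 16.9 × 9.81 = 165.8 N down at 2.085 m → arm 2.085 m, τ = 165.8 × 2.085 = 345.7 N·m clockwise.
Lamp: 6.92 × 9.81 = 67.89 N down at 1.71 m → arm 1.71 m, τ = 67.89 × 1.71 = 116.1 N·m clockwise.
Crate: 34.6 × 9.81 = 339.4 N down at 2.86 m → arm 2.86 m, τ = 339.4 × 2.86 = 970.7 N·m clockwise.
Weight: 23.4 × 9.81 = 229.6 N down at 3.8 m → arm 3.8 m, τ = 229.6 × 3.8 = 872.5 N·m clockwise.
Total clockwise load moment = 2305 N·m.
The cable tension T acts at 4.17 m; only its component perpendicular to the bar, T sinθ, produces torque. sin 55° = 0.8192.
For rotational equilibrium, T × 4.17 × 0.8192 = 2305, so T = 2305 / 3.416 = 675 N.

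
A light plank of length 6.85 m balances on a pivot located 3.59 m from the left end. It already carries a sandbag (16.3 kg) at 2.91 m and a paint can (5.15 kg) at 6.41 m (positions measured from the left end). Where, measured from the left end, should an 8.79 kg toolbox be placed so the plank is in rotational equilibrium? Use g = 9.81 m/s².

x ≈ 3.2 m from the left end

Taking torques about the pivot (at 3.59 m from the left end):
Sandbag: 16.3 × 9.81 = 159.9 N down at 2.91 m → arm 0.68 m, τ = 159.9 × 0.68 = 108.7 N·m counterclockwise.
Paint can: 5.15 × 9.81 = 50.52 N down at 6.41 m → arm 2.82 m, τ = 50.52 × 2.82 = 142.5 N·m clockwise.
Net moment of existing loads = 33.8 N·m clockwise.
The toolbox weighs 8.79 × 9.81 = 86.23 N and must supply an equal counterclockwise moment, so its lever arm about the pivot is 33.8 / 86.23 = 0.392 m.
That puts it at 3.59 − 0.392 = 3.2 m from the left end.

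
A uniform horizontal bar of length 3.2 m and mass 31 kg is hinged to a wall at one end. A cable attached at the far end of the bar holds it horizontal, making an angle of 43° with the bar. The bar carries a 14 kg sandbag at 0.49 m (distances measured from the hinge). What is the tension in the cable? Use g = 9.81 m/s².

Choose the hinge as the axis so the unknown hinge reaction has zero arm there.
Beam weight: 31 × 9.81 = 304.1 N down at 1.6 m → arm 1.6 m, τ = 304.1 × 1.6 = 486.6 N·m clockwise.
Sandbag: 14 × 9.81 = 137.3 N down at 0.49 m → arm 0.49 m, τ = 137.3 × 0.49 = 67.28 N·m clockwise.
Total clockwise load moment = 553.9 N·m.
The cable tension T acts at 3.2 m; only its component perpendicular to the bar, T sinθ, produces torque. sin 43° = 0.682.
For rotational equilibrium, T × 3.2 × 0.682 = 553.9, so T = 553.9 / 2.182 = 254 N.

T ≈ 254 N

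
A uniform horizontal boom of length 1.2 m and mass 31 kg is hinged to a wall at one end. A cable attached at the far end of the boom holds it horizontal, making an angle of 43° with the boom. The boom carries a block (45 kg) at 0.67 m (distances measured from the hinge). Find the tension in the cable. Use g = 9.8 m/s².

Take moments about the hinge.
Beam weight: 31 × 9.8 = 303.8 N down at 0.6 m → arm 0.6 m, τ = 303.8 × 0.6 = 182.3 N·m clockwise.
Block: 45 × 9.8 = 441 N down at 0.67 m → arm 0.67 m, τ = 441 × 0.67 = 295.5 N·m clockwise.
Total clockwise load moment = 477.8 N·m.
The cable tension T acts at 1.2 m; only its component perpendicular to the boom, T sinθ, produces torque. sin 43° = 0.682.
Setting net torque to zero: T × 1.2 × 0.682 = 477.8 → T = 477.8 / 0.8184 = 584 N.

T ≈ 584 N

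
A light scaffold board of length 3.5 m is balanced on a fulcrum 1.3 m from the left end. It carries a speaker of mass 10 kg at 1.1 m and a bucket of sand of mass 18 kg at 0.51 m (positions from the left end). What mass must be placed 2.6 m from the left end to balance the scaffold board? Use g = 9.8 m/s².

Sum moments about the fulcrum (at 1.3 m from the left end) (the support reaction has zero arm there).
Speaker: 10 × 9.8 = 98 N down at 1.1 m → arm 0.2 m, τ = 98 × 0.2 = 19.6 N·m counterclockwise.
Bucket of sand: 18 × 9.8 = 176.4 N down at 0.51 m → arm 0.79 m, τ = 176.4 × 0.79 = 139.4 N·m counterclockwise.
Net moment of known loads = 159 N·m counterclockwise.
An unknown mass m at 2.6 m has arm 1.3 m; its moment is m·g·1.3 clockwise.
Στ = 0 ⇒ m × 9.8 × 1.3 = 159 ⇒ m = 159 / (9.8 × 1.3) = 12.5 kg.

m ≈ 12.5 kg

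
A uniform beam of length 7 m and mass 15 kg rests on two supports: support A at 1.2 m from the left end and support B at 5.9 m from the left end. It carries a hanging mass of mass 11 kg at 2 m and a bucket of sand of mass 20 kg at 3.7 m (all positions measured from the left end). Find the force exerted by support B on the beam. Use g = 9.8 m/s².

Take moments about support A.
Beam weight: 15 × 9.8 = 147 N down at 3.5 m → arm 2.3 m, τ = 147 × 2.3 = 338.1 N·m clockwise.
Hanging mass: 11 × 9.8 = 107.8 N down at 2 m → arm 0.8 m, τ = 107.8 × 0.8 = 86.24 N·m clockwise.
Bucket of sand: 20 × 9.8 = 196 N down at 3.7 m → arm 2.5 m, τ = 196 × 2.5 = 490 N·m clockwise.
Net load moment about support A = 914.3 N·m clockwise.
Reaction R at support B is upward at 5.9 m, arm 4.7 m → moment R × 4.7 counterclockwise.
Balancing moments: R × 4.7 = 914.3, giving R = 195 N.

R_B ≈ 195 N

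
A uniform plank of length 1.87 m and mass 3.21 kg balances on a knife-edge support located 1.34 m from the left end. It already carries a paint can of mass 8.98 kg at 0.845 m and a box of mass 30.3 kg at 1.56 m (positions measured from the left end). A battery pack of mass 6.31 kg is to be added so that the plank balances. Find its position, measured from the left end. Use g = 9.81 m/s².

Sum moments about the knife-edge support (at 1.34 m from the left end) (the support reaction has zero arm there).
Beam weight: 3.21 × 9.81 = 31.49 N down at 0.935 m → arm 0.405 m, τ = 31.49 × 0.405 = 12.75 N·m counterclockwise.
Paint can: 8.98 × 9.81 = 88.09 N down at 0.845 m → arm 0.495 m, τ = 88.09 × 0.495 = 43.6 N·m counterclockwise.
Box: 30.3 × 9.81 = 297.2 N down at 1.56 m → arm 0.22 m, τ = 297.2 × 0.22 = 65.38 N·m clockwise.
Net moment of existing loads = 9.03 N·m clockwise.
The battery pack weighs 6.31 × 9.81 = 61.9 N and must supply an equal counterclockwise moment, so its lever arm about the knife-edge support is 9.03 / 61.9 = 0.146 m.
That puts it at 1.34 − 0.146 = 1.19 m from the left end.

x ≈ 1.19 m from the left end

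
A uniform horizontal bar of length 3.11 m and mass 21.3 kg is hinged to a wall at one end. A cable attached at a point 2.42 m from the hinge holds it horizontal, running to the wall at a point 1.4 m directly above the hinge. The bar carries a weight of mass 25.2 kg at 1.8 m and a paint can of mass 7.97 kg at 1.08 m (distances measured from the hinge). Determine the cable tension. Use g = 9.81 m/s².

Take moments about the hinge.
Beam weight: 21.3 × 9.81 = 209 N down at 1.555 m → arm 1.555 m, τ = 209 × 1.555 = 325 N·m clockwise.
Weight: 25.2 × 9.81 = 247.2 N down at 1.8 m → arm 1.8 m, τ = 247.2 × 1.8 = 445 N·m clockwise.
Paint can: 7.97 × 9.81 = 78.19 N down at 1.08 m → arm 1.08 m, τ = 78.19 × 1.08 = 84.45 N·m clockwise.
Total clockwise load moment = 854.5 N·m.
The cable tension T acts at 2.42 m; only its component perpendicular to the bar, T sinθ, produces torque. sinθ = h/√(h²+d²) = 1.4/√(1.4²+2.42²) = 0.5008.
For rotational equilibrium, T × 2.42 × 0.5008 = 854.5, so T = 854.5 / 1.212 = 705 N.

T ≈ 705 N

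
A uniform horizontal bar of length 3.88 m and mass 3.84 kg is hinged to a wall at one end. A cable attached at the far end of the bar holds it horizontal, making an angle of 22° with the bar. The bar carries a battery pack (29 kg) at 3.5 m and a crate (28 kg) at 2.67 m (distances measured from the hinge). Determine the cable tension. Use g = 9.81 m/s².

T ≈ 1240 N

Taking torques about the hinge:
Beam weight: 3.84 × 9.81 = 37.67 N down at 1.94 m → arm 1.94 m, τ = 37.67 × 1.94 = 73.08 N·m clockwise.
Battery pack: 29 × 9.81 = 284.5 N down at 3.5 m → arm 3.5 m, τ = 284.5 × 3.5 = 995.8 N·m clockwise.
Crate: 28 × 9.81 = 274.7 N down at 2.67 m → arm 2.67 m, τ = 274.7 × 2.67 = 733.4 N·m clockwise.
Total clockwise load moment = 1802 N·m.
The cable tension T acts at 3.88 m; only its component perpendicular to the bar, T sinθ, produces torque. sin 22° = 0.3746.
Balancing moments: T × 3.88 × 0.3746 = 1802, giving T = 1802 / 1.453 = 1240 N.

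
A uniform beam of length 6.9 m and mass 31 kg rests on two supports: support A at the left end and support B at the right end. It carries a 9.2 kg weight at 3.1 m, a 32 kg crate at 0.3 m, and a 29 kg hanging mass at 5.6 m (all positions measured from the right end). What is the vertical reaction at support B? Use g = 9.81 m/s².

Take moments about support A.
Beam weight: 31 × 9.81 = 304.1 N down at 3.45 m → arm 3.45 m, τ = 304.1 × 3.45 = 1049 N·m clockwise.
Weight: 9.2 × 9.81 = 90.25 N down at 3.1 m → arm 3.8 m, τ = 90.25 × 3.8 = 342.9 N·m clockwise.
Crate: 32 × 9.81 = 313.9 N down at 0.3 m → arm 6.6 m, τ = 313.9 × 6.6 = 2072 N·m clockwise.
Hanging mass: 29 × 9.81 = 284.5 N down at 5.6 m → arm 1.3 m, τ = 284.5 × 1.3 = 369.9 N·m clockwise.
Net load moment about support A = 3834 N·m clockwise.
Reaction R at support B is upward at 0 m, arm 6.9 m → moment R × 6.9 counterclockwise.
For rotational equilibrium, R × 6.9 = 3834, so R = 556 N.

R_B ≈ 556 N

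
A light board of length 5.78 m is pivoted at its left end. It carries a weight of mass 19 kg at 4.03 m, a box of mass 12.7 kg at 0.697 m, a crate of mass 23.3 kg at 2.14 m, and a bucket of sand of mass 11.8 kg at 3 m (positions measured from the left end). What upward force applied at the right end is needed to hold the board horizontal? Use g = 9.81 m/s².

F ≈ 290 N

Take moments about the left end.
Weight: 19 × 9.81 = 186.4 N down at 4.03 m → arm 4.03 m, τ = 186.4 × 4.03 = 751.2 N·m clockwise.
Box: 12.7 × 9.81 = 124.6 N down at 0.697 m → arm 0.697 m, τ = 124.6 × 0.697 = 86.85 N·m clockwise.
Crate: 23.3 × 9.81 = 228.6 N down at 2.14 m → arm 2.14 m, τ = 228.6 × 2.14 = 489.2 N·m clockwise.
Bucket of sand: 11.8 × 9.81 = 115.8 N down at 3 m → arm 3 m, τ = 115.8 × 3 = 347.4 N·m clockwise.
Net moment of the loads = 1675 N·m clockwise.
The upward force F acts at the right end, arm 5.78 m, giving F × 5.78 counterclockwise.
Setting net torque to zero: F × 5.78 = 1675 → F = 1675 / 5.78 = 290 N.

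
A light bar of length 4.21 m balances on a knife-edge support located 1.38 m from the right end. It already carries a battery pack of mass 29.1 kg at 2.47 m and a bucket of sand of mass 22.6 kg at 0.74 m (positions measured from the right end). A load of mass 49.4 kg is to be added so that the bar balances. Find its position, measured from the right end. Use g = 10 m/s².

Choose the knife-edge support (at 1.38 m from the right end) as the axis so the support reaction has zero arm there.
Battery pack: 29.1 × 10 = 291 N down at 2.47 m → arm 1.09 m, τ = 291 × 1.09 = 317.2 N·m counterclockwise.
Bucket of sand: 22.6 × 10 = 226 N down at 0.74 m → arm 0.64 m, τ = 226 × 0.64 = 144.6 N·m clockwise.
Net moment of existing loads = 172.6 N·m counterclockwise.
The load weighs 49.4 × 10 = 494 N and must supply an equal clockwise moment, so its lever arm about the knife-edge support is 172.6 / 494 = 0.349 m.
That puts it at 1.38 − 0.349 = 1.03 m from the right end.

x ≈ 1.03 m from the right end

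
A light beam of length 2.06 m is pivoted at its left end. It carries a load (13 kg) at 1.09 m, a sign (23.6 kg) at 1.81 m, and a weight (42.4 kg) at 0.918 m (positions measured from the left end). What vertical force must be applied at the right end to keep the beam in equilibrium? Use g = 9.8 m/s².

Sum moments about the left end (the unknown pivot reaction has zero arm there).
Load: 13 × 9.8 = 127.4 N down at 1.09 m → arm 1.09 m, τ = 127.4 × 1.09 = 138.9 N·m clockwise.
Sign: 23.6 × 9.8 = 231.3 N down at 1.81 m → arm 1.81 m, τ = 231.3 × 1.81 = 418.7 N·m clockwise.
Weight: 42.4 × 9.8 = 415.5 N down at 0.918 m → arm 0.918 m, τ = 415.5 × 0.918 = 381.4 N·m clockwise.
Net moment of the loads = 939 N·m clockwise.
The upward force F acts at the right end, arm 2.06 m, giving F × 2.06 counterclockwise.
Balancing moments: F × 2.06 = 939, giving F = 939 / 2.06 = 456 N.

F ≈ 456 N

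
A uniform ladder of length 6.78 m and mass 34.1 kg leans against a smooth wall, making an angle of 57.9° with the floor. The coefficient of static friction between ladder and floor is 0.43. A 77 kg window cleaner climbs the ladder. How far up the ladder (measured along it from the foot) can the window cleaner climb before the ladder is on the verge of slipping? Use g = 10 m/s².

d ≈ 5.2 m

Sum moments about the foot of the ladder (the floor normal and friction both act there and drop out).
Ladder weight 34.1×10 = 341 N acts at 3.39 m along the ladder; its horizontal arm is 3.39·cos57.9° = 1.801 m → τ = 614.1 N·m clockwise.
Window cleaner weight 77×10 = 770 N at distance d → arm d·cos57.9° → τ = 770·d·0.5314 clockwise.
Wall normal N at the top has arm L sinθ = 5.743 m counterclockwise, so Στ = 0 gives N·5.743 = 614.1 + 409.2·d.
ΣFy = 0 ⇒ N_floor = 1111 N, so the maximum friction is μ_s·N_floor = 0.43×1111 = 477.7 N. ΣFx = 0 ⇒ N_wall = f, so at the slipping point N = 477.7 N.
Substituting: 477.7×5.743 = 614.1 + 409.2·d ⇒ d = (2743 − 614.1) / 409.2 = 5.2 m.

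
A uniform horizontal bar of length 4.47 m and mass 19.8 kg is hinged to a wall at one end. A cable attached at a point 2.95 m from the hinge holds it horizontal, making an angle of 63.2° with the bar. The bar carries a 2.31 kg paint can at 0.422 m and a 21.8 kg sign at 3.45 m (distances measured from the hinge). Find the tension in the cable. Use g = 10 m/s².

T ≈ 457 N

Taking torques about the hinge:
Beam weight: 19.8 × 10 = 198 N down at 2.235 m → arm 2.235 m, τ = 198 × 2.235 = 442.5 N·m clockwise.
Paint can: 2.31 × 10 = 23.1 N down at 0.422 m → arm 0.422 m, τ = 23.1 × 0.422 = 9.748 N·m clockwise.
Sign: 21.8 × 10 = 218 N down at 3.45 m → arm 3.45 m, τ = 218 × 3.45 = 752.1 N·m clockwise.
Total clockwise load moment = 1204 N·m.
The cable tension T acts at 2.95 m; only its component perpendicular to the bar, T sinθ, produces torque. sin 63.2° = 0.8926.
For rotational equilibrium, T × 2.95 × 0.8926 = 1204, so T = 1204 / 2.633 = 457 N.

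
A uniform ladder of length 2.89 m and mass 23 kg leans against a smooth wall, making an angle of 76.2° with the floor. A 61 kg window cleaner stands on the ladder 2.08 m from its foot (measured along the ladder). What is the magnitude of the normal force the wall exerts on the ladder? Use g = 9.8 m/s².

N_wall ≈ 133 N

Choose the foot of the ladder as the axis so the floor normal and friction both act there and drop out.
Ladder weight 23×9.8 = 225.4 N acts at 1.445 m along the ladder; its horizontal arm is 1.445·cos76.2° = 0.3447 m → τ = 77.7 N·m clockwise.
Window cleaner: 61×9.8 = 597.8 N at 2.08 m → arm 0.4961 m → τ = 296.6 N·m clockwise.
Wall normal N acts horizontally at the top; its moment arm is the height L sinθ = 2.89·sin76.2° = 2.807 m, counterclockwise.
Balancing moments: N × 2.807 = 374.3, giving N = 133 N.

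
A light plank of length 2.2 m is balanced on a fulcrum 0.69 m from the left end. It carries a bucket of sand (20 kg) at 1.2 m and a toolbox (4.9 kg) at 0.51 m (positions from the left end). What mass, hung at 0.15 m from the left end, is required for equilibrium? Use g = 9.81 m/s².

Sum moments about the fulcrum (at 0.69 m from the left end) (the support reaction has zero arm there).
Bucket of sand: 20 × 9.81 = 196.2 N down at 1.2 m → arm 0.51 m, τ = 196.2 × 0.51 = 100.1 N·m clockwise.
Toolbox: 4.9 × 9.81 = 48.07 N down at 0.51 m → arm 0.18 m, τ = 48.07 × 0.18 = 8.653 N·m counterclockwise.
Net moment of known loads = 91.45 N·m clockwise.
An unknown mass m at 0.15 m has arm 0.54 m; its moment is m·g·0.54 counterclockwise.
Στ = 0 ⇒ m × 9.81 × 0.54 = 91.45 ⇒ m = 91.45 / (9.81 × 0.54) = 17.3 kg.

m ≈ 17.3 kg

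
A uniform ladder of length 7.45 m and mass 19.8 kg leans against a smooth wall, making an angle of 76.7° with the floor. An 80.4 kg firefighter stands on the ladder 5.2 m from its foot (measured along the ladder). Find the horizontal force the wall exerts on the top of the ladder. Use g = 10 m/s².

Choose the foot of the ladder as the axis so the floor normal and friction both act there and drop out.
Ladder weight 19.8×10 = 198 N acts at 3.725 m along the ladder; its horizontal arm is 3.725·cos76.7° = 0.8569 m → τ = 169.7 N·m clockwise.
Firefighter: 80.4×10 = 804 N at 5.2 m → arm 1.196 m → τ = 961.6 N·m clockwise.
Wall normal N acts horizontally at the top; its moment arm is the height L sinθ = 7.45·sin76.7° = 7.25 m, counterclockwise.
Στ = 0 ⇒ N × 7.25 = 1131 ⇒ N = 156 N.

N_wall ≈ 156 N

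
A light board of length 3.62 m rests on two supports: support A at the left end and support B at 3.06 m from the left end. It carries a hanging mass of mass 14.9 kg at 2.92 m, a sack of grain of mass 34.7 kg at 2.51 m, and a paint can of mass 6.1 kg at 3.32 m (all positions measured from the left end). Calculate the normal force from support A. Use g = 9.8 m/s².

R_A ≈ 62.7 N

Sum moments about support B (its reaction then has zero moment arm).
Hanging mass: 14.9 × 9.8 = 146 N down at 2.92 m → arm 0.14 m, τ = 146 × 0.14 = 20.44 N·m counterclockwise.
Sack of grain: 34.7 × 9.8 = 340.1 N down at 2.51 m → arm 0.55 m, τ = 340.1 × 0.55 = 187.1 N·m counterclockwise.
Paint can: 6.1 × 9.8 = 59.78 N down at 3.32 m → arm 0.26 m, τ = 59.78 × 0.26 = 15.54 N·m clockwise.
Net load moment about support B = 192 N·m counterclockwise.
Reaction R at support A is upward at 0 m, arm 3.06 m → moment R × 3.06 clockwise.
Στ = 0 ⇒ R × 3.06 = 192 ⇒ R = 62.7 N.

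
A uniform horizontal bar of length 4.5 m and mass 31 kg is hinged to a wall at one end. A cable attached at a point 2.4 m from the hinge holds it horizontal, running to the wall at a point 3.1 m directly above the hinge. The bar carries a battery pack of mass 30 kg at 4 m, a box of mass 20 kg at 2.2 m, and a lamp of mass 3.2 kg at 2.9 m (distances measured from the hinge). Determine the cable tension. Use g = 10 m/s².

T ≈ 1280 N

Sum moments about the hinge (the unknown hinge reaction has zero arm there).
Beam weight: 31 × 10 = 310 N down at 2.25 m → arm 2.25 m, τ = 310 × 2.25 = 697.5 N·m clockwise.
Battery pack: 30 × 10 = 300 N down at 4 m → arm 4 m, τ = 300 × 4 = 1200 N·m clockwise.
Box: 20 × 10 = 200 N down at 2.2 m → arm 2.2 m, τ = 200 × 2.2 = 440 N·m clockwise.
Lamp: 3.2 × 10 = 32 N down at 2.9 m → arm 2.9 m, τ = 32 × 2.9 = 92.8 N·m clockwise.
Total clockwise load moment = 2430 N·m.
The cable tension T acts at 2.4 m; only its component perpendicular to the bar, T sinθ, produces torque. sinθ = h/√(h²+d²) = 3.1/√(3.1²+2.4²) = 0.7907.
Setting net torque to zero: T × 2.4 × 0.7907 = 2430 → T = 2430 / 1.898 = 1280 N.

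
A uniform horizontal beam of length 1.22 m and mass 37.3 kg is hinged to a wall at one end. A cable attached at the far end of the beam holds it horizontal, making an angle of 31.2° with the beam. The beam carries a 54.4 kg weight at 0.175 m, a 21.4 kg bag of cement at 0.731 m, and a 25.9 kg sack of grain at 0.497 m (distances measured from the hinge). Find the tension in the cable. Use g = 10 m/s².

T ≈ 962 N

About the hinge:
Beam weight: 37.3 × 10 = 373 N down at 0.61 m → arm 0.61 m, τ = 373 × 0.61 = 227.5 N·m clockwise.
Weight: 54.4 × 10 = 544 N down at 0.175 m → arm 0.175 m, τ = 544 × 0.175 = 95.2 N·m clockwise.
Bag of cement: 21.4 × 10 = 214 N down at 0.731 m → arm 0.731 m, τ = 214 × 0.731 = 156.4 N·m clockwise.
Sack of grain: 25.9 × 10 = 259 N down at 0.497 m → arm 0.497 m, τ = 259 × 0.497 = 128.7 N·m clockwise.
Total clockwise load moment = 607.8 N·m.
The cable tension T acts at 1.22 m; only its component perpendicular to the beam, T sinθ, produces torque. sin 31.2° = 0.518.
For rotational equilibrium, T × 1.22 × 0.518 = 607.8, so T = 607.8 / 0.632 = 962 N.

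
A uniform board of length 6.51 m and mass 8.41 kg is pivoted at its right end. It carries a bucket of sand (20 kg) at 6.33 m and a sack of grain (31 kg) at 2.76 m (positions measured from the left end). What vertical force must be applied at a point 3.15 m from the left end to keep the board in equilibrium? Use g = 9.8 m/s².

Take moments about the right end.
Beam weight: 8.41 × 9.8 = 82.42 N down at 3.255 m → arm 3.255 m, τ = 82.42 × 3.255 = 268.3 N·m counterclockwise.
Bucket of sand: 20 × 9.8 = 196 N down at 6.33 m → arm 0.18 m, τ = 196 × 0.18 = 35.28 N·m counterclockwise.
Sack of grain: 31 × 9.8 = 303.8 N down at 2.76 m → arm 3.75 m, τ = 303.8 × 3.75 = 1139 N·m counterclockwise.
Net moment of the loads = 1443 N·m counterclockwise.
The upward force F acts at a point 3.15 m from the left end, arm 3.36 m, giving F × 3.36 clockwise.
For rotational equilibrium, F × 3.36 = 1443, so F = 1443 / 3.36 = 429 N.

F ≈ 429 N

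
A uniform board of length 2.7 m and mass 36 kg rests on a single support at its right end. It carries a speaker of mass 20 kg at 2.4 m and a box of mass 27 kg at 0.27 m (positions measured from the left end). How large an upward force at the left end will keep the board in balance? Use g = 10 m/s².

F ≈ 445 N

About the right end:
Beam weight: 36 × 10 = 360 N down at 1.35 m → arm 1.35 m, τ = 360 × 1.35 = 486 N·m counterclockwise.
Speaker: 20 × 10 = 200 N down at 2.4 m → arm 0.3 m, τ = 200 × 0.3 = 60 N·m counterclockwise.
Box: 27 × 10 = 270 N down at 0.27 m → arm 2.43 m, τ = 270 × 2.43 = 656.1 N·m counterclockwise.
Net moment of the loads = 1202 N·m counterclockwise.
The upward force F acts at the left end, arm 2.7 m, giving F × 2.7 clockwise.
For rotational equilibrium, F × 2.7 = 1202, so F = 1202 / 2.7 = 445 N.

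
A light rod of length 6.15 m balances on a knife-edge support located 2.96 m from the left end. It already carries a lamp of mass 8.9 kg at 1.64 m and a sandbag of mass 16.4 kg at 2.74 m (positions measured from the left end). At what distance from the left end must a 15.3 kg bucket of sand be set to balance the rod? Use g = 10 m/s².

Choose the knife-edge support (at 2.96 m from the left end) as the axis so the support reaction has zero arm there.
Lamp: 8.9 × 10 = 89 N down at 1.64 m → arm 1.32 m, τ = 89 × 1.32 = 117.5 N·m counterclockwise.
Sandbag: 16.4 × 10 = 164 N down at 2.74 m → arm 0.22 m, τ = 164 × 0.22 = 36.08 N·m counterclockwise.
Net moment of existing loads = 153.6 N·m counterclockwise.
The bucket of sand weighs 15.3 × 10 = 153 N and must supply an equal clockwise moment, so its lever arm about the knife-edge support is 153.6 / 153 = 1 m.
That puts it at 2.96 + 1 = 3.96 m from the left end.

x ≈ 3.96 m from the left end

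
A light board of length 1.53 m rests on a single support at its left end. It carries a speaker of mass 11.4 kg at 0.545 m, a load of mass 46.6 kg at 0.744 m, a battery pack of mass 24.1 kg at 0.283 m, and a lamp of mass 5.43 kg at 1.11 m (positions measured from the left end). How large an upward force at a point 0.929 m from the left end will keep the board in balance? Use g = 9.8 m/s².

F ≈ 567 N

About the left end:
Speaker: 11.4 × 9.8 = 111.7 N down at 0.545 m → arm 0.545 m, τ = 111.7 × 0.545 = 60.88 N·m clockwise.
Load: 46.6 × 9.8 = 456.7 N down at 0.744 m → arm 0.744 m, τ = 456.7 × 0.744 = 339.8 N·m clockwise.
Battery pack: 24.1 × 9.8 = 236.2 N down at 0.283 m → arm 0.283 m, τ = 236.2 × 0.283 = 66.84 N·m clockwise.
Lamp: 5.43 × 9.8 = 53.21 N down at 1.11 m → arm 1.11 m, τ = 53.21 × 1.11 = 59.06 N·m clockwise.
Net moment of the loads = 526.6 N·m clockwise.
The upward force F acts at a point 0.929 m from the left end, arm 0.929 m, giving F × 0.929 counterclockwise.
Balancing moments: F × 0.929 = 526.6, giving F = 526.6 / 0.929 = 567 N.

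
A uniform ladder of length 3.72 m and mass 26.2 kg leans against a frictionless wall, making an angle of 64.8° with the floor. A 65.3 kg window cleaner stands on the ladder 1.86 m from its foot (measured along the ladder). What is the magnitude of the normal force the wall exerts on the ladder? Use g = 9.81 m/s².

N_wall ≈ 211 N

Take moments about the foot of the ladder.
Ladder weight 26.2×9.81 = 257 N acts at 1.86 m along the ladder; its horizontal arm is 1.86·cos64.8° = 0.7919 m → τ = 203.5 N·m clockwise.
Window cleaner: 65.3×9.81 = 640.6 N at 1.86 m → arm 0.7919 m → τ = 507.3 N·m clockwise.
Wall normal N acts horizontally at the top; its moment arm is the height L sinθ = 3.72·sin64.8° = 3.366 m, counterclockwise.
Balancing moments: N × 3.366 = 710.8, giving N = 211 N.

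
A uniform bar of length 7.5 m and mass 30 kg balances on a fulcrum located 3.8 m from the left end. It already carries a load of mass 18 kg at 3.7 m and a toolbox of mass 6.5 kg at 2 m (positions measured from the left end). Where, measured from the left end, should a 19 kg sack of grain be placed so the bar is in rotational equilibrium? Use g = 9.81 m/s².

x ≈ 4.59 m from the left end

Taking torques about the fulcrum (at 3.8 m from the left end):
Beam weight: 30 × 9.81 = 294.3 N down at 3.75 m → arm 0.05 m, τ = 294.3 × 0.05 = 14.72 N·m counterclockwise.
Load: 18 × 9.81 = 176.6 N down at 3.7 m → arm 0.1 m, τ = 176.6 × 0.1 = 17.66 N·m counterclockwise.
Toolbox: 6.5 × 9.81 = 63.77 N down at 2 m → arm 1.8 m, τ = 63.77 × 1.8 = 114.8 N·m counterclockwise.
Net moment of existing loads = 147.2 N·m counterclockwise.
The sack of grain weighs 19 × 9.81 = 186.4 N and must supply an equal clockwise moment, so its lever arm about the fulcrum is 147.2 / 186.4 = 0.79 m.
That puts it at 3.8 + 0.79 = 4.59 m from the left end.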